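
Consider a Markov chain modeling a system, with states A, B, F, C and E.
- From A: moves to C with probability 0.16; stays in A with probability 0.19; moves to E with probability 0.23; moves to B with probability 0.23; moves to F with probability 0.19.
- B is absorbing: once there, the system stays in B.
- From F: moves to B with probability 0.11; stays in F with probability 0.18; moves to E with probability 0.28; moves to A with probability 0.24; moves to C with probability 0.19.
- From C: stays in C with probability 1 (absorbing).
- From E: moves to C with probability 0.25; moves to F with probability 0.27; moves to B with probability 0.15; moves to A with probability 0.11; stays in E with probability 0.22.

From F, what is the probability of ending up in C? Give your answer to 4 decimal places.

0.5809

Let h(s) be the probability of absorption at C starting from transient state s. Then h(C) = 1 and h(B) = 0. By first-step analysis:
h(A) = 0.19·h(A) + 0.23·0 + 0.19·h(F) + 0.16·1 + 0.23·h(E)
h(F) = 0.24·h(A) + 0.11·0 + 0.18·h(F) + 0.19·1 + 0.28·h(E)
h(E) = 0.11·h(A) + 0.15·0 + 0.27·h(F) + 0.25·1 + 0.22·h(E)
Solving: h(A) = 0.5020, h(F) = 0.5809, h(E) = 0.5924.
Starting from F, the probability is 0.5809.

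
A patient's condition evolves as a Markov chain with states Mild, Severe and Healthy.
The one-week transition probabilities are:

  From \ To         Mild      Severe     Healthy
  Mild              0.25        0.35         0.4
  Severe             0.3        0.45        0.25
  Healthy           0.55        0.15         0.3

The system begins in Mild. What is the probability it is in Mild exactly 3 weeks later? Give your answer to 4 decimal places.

0.3575

Propagate the distribution vector 3 weeks from Mild.
After 0 weeks: (1.0000, 0.0000, 0.0000)
After 1 week: (0.2500, 0.3500, 0.4000)
After 2 weeks: (0.3875, 0.3050, 0.3075)
After 3 weeks: (0.3575, 0.3190, 0.3235)
P(in Mild after 3 weeks) = 0.3575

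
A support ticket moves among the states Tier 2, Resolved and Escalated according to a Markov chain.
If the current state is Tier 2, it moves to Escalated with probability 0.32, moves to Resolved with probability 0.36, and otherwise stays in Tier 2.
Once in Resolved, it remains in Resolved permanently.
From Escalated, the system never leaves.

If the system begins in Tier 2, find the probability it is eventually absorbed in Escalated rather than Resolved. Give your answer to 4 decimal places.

Let h(s) be the probability of absorption at Escalated starting from transient state s. Then h(Escalated) = 1 and h(Resolved) = 0. By first-step analysis:
h(Tier 2) = 0.32·h(Tier 2) + 0.36·0 + 0.32·1
Solving: h(Tier 2) = 0.4706.
Starting from Tier 2, the probability is 0.4706.

0.4706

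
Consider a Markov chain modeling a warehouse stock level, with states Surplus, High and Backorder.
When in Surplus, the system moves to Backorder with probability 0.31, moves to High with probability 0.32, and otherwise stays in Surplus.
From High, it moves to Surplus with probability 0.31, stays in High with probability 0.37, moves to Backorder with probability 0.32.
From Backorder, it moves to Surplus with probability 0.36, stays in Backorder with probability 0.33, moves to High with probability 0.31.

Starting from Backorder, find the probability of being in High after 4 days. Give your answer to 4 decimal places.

Propagate the distribution vector 4 days from Backorder.
After 0 days: (0.0000, 0.0000, 1.0000)
After 1 day: (0.3600, 0.3100, 0.3300)
After 2 days: (0.3481, 0.3322, 0.3197)
After 3 days: (0.3469, 0.3334, 0.3197)
After 4 days: (0.3468, 0.3335, 0.3197)
P(in High after 4 days) = 0.3335

0.3335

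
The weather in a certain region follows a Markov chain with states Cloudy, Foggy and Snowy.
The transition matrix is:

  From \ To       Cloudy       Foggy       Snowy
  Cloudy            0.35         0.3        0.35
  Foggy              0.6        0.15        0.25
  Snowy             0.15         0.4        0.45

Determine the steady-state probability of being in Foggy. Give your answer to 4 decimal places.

0.2919

Let the stationary distribution be π with π = πP and π_1 + π_2 + π_3 = 1.
π_1 = 0.35·π_1 + 0.6·π_2 + 0.15·π_3
π_2 = 0.3·π_1 + 0.15·π_2 + 0.4·π_3
Solving with the normalization constraint gives π = (0.3517, 0.2919, 0.3565).
So the stationary probability of Foggy is 0.2919.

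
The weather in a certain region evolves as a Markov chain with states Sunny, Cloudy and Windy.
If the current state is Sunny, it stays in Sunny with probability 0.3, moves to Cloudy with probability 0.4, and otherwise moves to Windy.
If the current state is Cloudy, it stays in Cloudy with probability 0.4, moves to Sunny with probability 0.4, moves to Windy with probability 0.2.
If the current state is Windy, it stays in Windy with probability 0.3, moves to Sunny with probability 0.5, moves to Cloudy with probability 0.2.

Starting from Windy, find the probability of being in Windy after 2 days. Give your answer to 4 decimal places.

Sum over the intermediate state after 1 day:
P = P(Windy→Sunny)·P(Sunny→Windy) + P(Windy→Cloudy)·P(Cloudy→Windy) + P(Windy→Windy)·P(Windy→Windy)
  = 0.5×0.3 + 0.2×0.2 + 0.3×0.3
  = 0.1500 + 0.0400 + 0.0900 = 0.2800

0.2800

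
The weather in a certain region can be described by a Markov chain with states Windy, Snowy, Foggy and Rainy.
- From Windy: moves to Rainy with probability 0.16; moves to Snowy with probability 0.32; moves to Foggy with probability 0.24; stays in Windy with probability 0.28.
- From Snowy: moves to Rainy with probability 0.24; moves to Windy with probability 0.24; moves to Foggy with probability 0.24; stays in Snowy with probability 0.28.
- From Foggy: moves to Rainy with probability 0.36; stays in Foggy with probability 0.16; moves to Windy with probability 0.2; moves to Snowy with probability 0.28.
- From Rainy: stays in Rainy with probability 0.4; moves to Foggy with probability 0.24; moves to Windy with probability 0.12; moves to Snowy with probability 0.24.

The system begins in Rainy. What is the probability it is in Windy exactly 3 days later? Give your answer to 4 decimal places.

0.1999

Propagate the distribution vector 3 days from Rainy.
After 0 days: (0.0000, 0.0000, 0.0000, 1.0000)
After 1 day: (0.1200, 0.2400, 0.2400, 0.4000)
After 2 days: (0.1872, 0.2688, 0.2208, 0.3232)
After 3 days: (0.1999, 0.2746, 0.2223, 0.3032)
P(in Windy after 3 days) = 0.1999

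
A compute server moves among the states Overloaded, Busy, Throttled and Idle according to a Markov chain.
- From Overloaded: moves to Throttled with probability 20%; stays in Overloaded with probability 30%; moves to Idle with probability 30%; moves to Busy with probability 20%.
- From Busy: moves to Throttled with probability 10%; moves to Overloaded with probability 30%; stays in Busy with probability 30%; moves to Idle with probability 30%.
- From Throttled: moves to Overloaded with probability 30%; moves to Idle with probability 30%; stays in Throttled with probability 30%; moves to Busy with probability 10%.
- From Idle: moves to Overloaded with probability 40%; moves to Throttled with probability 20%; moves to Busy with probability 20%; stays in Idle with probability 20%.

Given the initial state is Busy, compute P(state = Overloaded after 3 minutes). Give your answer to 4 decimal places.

0.3270

Propagate the distribution vector 3 minutes from Busy.
After 0 minutes: (0.0000, 1.0000, 0.0000, 0.0000)
After 1 minute: (0.3000, 0.3000, 0.1000, 0.3000)
After 2 minutes: (0.3300, 0.2200, 0.1800, 0.2700)
After 3 minutes: (0.3270, 0.2040, 0.1960, 0.2730)
P(in Overloaded after 3 minutes) = 0.3270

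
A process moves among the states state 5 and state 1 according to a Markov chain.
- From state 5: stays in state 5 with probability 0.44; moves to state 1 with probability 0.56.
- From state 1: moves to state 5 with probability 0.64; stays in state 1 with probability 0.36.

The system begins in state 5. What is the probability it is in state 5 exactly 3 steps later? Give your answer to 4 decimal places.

0.5296

Propagate the distribution vector 3 steps from state 5.
After 0 steps: (1.0000, 0.0000)
After 1 step: (0.4400, 0.5600)
After 2 steps: (0.5520, 0.4480)
After 3 steps: (0.5296, 0.4704)
P(in state 5 after 3 steps) = 0.5296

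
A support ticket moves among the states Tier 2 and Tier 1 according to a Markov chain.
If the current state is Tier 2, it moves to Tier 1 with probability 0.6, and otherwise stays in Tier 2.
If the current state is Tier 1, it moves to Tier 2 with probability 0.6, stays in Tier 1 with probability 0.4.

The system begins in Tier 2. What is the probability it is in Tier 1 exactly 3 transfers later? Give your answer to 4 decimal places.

Propagate the distribution vector 3 transfers from Tier 2.
After 0 transfers: (1.0000, 0.0000)
After 1 transfer: (0.4000, 0.6000)
After 2 transfers: (0.5200, 0.4800)
After 3 transfers: (0.4960, 0.5040)
P(in Tier 1 after 3 transfers) = 0.5040

0.5040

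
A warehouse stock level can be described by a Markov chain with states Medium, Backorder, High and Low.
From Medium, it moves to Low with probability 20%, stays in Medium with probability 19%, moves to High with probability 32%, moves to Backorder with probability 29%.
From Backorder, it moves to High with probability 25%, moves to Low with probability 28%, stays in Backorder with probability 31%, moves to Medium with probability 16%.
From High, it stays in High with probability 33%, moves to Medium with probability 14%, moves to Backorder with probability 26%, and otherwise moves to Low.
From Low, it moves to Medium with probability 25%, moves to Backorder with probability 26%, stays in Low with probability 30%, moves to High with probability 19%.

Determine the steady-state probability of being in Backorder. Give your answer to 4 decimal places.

0.2795

Let the stationary distribution be π with π = πP and π_1 + π_2 + π_3 + π_4 = 1.
π_1 = 0.19·π_1 + 0.16·π_2 + 0.14·π_3 + 0.25·π_4
π_2 = 0.29·π_1 + 0.31·π_2 + 0.26·π_3 + 0.26·π_4
π_3 = 0.32·π_1 + 0.25·π_2 + 0.33·π_3 + 0.19·π_4
Solving with the normalization constraint gives π = (0.1843, 0.2795, 0.2683, 0.2679).
So the stationary probability of Backorder is 0.2795.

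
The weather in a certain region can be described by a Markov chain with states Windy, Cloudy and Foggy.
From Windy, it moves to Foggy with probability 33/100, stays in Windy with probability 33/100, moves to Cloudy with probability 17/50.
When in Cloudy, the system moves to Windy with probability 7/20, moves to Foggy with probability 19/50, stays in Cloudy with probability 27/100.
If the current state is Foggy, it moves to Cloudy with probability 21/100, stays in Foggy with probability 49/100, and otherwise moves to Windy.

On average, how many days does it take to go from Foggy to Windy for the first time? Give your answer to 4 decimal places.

Let t(s) be the expected number of days to first reach Windy from state s, with t(Windy) = 0. Conditioning on the first day:
t(Cloudy) = 1 + 0.27·t(Cloudy) + 0.38·t(Foggy)
t(Foggy) = 1 + 0.21·t(Cloudy) + 0.49·t(Foggy)
Solving: t(Cloudy) = 3.0427, t(Foggy) = 3.2137.
Expected days from Foggy to Windy: 3.2137.

3.2137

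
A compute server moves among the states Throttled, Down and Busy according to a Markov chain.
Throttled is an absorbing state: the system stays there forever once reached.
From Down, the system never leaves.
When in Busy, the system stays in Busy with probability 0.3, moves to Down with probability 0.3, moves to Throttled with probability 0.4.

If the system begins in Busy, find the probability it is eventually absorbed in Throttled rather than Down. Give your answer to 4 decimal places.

0.5714

Let h(s) be the probability of absorption at Throttled starting from transient state s. Then h(Throttled) = 1 and h(Down) = 0. By first-step analysis:
h(Busy) = 0.4·1 + 0.3·0 + 0.3·h(Busy)
Solving: h(Busy) = 0.5714.
Starting from Busy, the probability is 0.5714.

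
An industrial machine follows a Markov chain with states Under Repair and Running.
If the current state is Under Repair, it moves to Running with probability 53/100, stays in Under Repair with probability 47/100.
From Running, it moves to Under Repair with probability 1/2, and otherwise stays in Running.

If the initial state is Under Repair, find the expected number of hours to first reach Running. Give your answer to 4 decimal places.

Let t(s) be the expected number of hours to first reach Running from state s, with t(Running) = 0. Conditioning on the first hour:
t(Under Repair) = 1 + 0.47·t(Under Repair)
Solving: t(Under Repair) = 1.8868.
Expected hours from Under Repair to Running: 1.8868.

1.8868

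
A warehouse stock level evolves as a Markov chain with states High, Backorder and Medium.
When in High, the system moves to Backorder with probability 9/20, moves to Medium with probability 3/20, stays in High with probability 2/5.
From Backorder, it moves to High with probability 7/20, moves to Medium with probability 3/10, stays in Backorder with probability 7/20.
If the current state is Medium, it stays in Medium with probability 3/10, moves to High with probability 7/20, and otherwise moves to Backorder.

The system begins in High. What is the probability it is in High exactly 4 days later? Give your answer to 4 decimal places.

0.3684

Propagate the distribution vector 4 days from High.
After 0 days: (1.0000, 0.0000, 0.0000)
After 1 day: (0.4000, 0.4500, 0.1500)
After 2 days: (0.3700, 0.3900, 0.2400)
After 3 days: (0.3685, 0.3870, 0.2445)
After 4 days: (0.3684, 0.3869, 0.2447)
P(in High after 4 days) = 0.3684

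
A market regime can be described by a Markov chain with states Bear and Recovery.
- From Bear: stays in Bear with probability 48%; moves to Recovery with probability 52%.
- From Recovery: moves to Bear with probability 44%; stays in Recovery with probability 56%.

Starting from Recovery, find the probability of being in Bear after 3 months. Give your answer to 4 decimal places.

0.4583

Propagate the distribution vector 3 months from Recovery.
After 0 months: (0.0000, 1.0000)
After 1 month: (0.4400, 0.5600)
After 2 months: (0.4576, 0.5424)
After 3 months: (0.4583, 0.5417)
P(in Bear after 3 months) = 0.4583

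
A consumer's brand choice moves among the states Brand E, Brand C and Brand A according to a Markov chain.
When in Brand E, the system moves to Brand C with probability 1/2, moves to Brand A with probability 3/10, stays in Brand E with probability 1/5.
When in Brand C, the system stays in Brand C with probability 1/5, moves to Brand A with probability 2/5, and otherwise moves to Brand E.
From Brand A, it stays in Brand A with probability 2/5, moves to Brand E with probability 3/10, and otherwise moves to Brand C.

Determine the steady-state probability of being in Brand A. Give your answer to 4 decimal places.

Let the stationary distribution be π with π = πP and π_1 + π_2 + π_3 = 1.
π_1 = 0.2·π_1 + 0.4·π_2 + 0.3·π_3
π_2 = 0.5·π_1 + 0.2·π_2 + 0.3·π_3
Solving with the normalization constraint gives π = (0.3025, 0.3277, 0.3697).
So the stationary probability of Brand A is 0.3697.

0.3697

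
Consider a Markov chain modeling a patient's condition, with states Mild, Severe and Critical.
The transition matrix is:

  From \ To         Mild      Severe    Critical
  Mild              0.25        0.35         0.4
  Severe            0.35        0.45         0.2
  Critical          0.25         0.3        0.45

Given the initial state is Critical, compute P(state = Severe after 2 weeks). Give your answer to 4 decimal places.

Sum over the intermediate state after 1 week:
P = P(Critical→Mild)·P(Mild→Severe) + P(Critical→Severe)·P(Severe→Severe) + P(Critical→Critical)·P(Critical→Severe)
  = 0.25×0.35 + 0.3×0.45 + 0.45×0.3
  = 0.0875 + 0.1350 + 0.1350 = 0.3575

0.3575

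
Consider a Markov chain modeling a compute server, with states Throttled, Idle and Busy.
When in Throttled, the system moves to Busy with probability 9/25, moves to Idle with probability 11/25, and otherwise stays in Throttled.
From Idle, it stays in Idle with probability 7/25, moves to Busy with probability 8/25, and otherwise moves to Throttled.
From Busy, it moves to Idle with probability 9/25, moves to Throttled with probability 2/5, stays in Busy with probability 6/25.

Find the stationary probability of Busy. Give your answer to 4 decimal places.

Let the stationary distribution be π with π = πP and π_1 + π_2 + π_3 = 1.
π_1 = 0.2·π_1 + 0.4·π_2 + 0.4·π_3
π_2 = 0.44·π_1 + 0.28·π_2 + 0.36·π_3
Solving with the normalization constraint gives π = (0.3333, 0.3580, 0.3086).
So the stationary probability of Busy is 0.3086.

0.3086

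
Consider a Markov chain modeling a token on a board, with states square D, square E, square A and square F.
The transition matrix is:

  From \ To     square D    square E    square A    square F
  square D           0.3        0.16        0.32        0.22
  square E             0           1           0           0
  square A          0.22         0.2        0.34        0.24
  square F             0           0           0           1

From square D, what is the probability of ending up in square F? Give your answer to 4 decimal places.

0.5669

Let h(s) be the probability of absorption at square F starting from transient state s. Then h(square F) = 1 and h(square E) = 0. By first-step analysis:
h(square D) = 0.3·h(square D) + 0.16·0 + 0.32·h(square A) + 0.22·1
h(square A) = 0.22·h(square D) + 0.2·0 + 0.34·h(square A) + 0.24·1
Solving: h(square D) = 0.5669, h(square A) = 0.5526.
Starting from square D, the probability is 0.5669.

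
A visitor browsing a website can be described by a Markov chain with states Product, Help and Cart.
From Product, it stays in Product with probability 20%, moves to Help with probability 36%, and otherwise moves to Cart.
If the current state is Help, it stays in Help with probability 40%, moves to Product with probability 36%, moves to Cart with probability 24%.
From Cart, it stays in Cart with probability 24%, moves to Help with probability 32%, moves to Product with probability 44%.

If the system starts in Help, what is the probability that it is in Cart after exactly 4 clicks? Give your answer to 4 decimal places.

0.3067

Propagate the distribution vector 4 clicks from Help.
After 0 clicks: (0.0000, 1.0000, 0.0000)
After 1 click: (0.3600, 0.4000, 0.2400)
After 2 clicks: (0.3216, 0.3664, 0.3120)
After 3 clicks: (0.3335, 0.3622, 0.3043)
After 4 clicks: (0.3310, 0.3623, 0.3067)
P(in Cart after 4 clicks) = 0.3067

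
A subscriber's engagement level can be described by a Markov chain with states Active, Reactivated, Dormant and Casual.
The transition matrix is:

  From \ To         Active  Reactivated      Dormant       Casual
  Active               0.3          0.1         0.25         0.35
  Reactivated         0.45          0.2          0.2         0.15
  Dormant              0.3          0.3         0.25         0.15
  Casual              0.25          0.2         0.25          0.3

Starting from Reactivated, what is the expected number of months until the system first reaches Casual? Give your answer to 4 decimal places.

4.4990

Let t(s) be the expected number of months to first reach Casual from state s, with t(Casual) = 0. Conditioning on the first month:
t(Active) = 1 + 0.3·t(Active) + 0.1·t(Reactivated) + 0.25·t(Dormant)
t(Reactivated) = 1 + 0.45·t(Active) + 0.2·t(Reactivated) + 0.2·t(Dormant)
t(Dormant) = 1 + 0.3·t(Active) + 0.3·t(Reactivated) + 0.25·t(Dormant)
Solving: t(Active) = 3.7219, t(Reactivated) = 4.4990, t(Dormant) = 4.6217.
Expected months from Reactivated to Casual: 4.4990.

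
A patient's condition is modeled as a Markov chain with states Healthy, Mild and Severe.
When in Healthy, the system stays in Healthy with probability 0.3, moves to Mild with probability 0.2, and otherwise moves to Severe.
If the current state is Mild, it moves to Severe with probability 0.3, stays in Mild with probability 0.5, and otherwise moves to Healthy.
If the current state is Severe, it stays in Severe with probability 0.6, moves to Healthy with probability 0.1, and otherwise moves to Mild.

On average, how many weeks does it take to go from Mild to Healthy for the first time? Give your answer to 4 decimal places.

Let t(s) be the expected number of weeks to first reach Healthy from state s, with t(Healthy) = 0. Conditioning on the first week:
t(Mild) = 1 + 0.5·t(Mild) + 0.3·t(Severe)
t(Severe) = 1 + 0.3·t(Mild) + 0.6·t(Severe)
Solving: t(Mild) = 6.3636, t(Severe) = 7.2727.
Expected weeks from Mild to Healthy: 6.3636.

6.3636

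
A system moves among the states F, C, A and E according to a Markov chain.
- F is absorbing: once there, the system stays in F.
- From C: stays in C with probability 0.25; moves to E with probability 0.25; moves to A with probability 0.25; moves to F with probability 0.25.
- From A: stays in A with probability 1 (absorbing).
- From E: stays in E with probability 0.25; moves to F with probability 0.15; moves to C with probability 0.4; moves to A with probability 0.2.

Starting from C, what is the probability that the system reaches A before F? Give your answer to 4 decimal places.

Let h(s) be the probability of absorption at A starting from transient state s. Then h(A) = 1 and h(F) = 0. By first-step analysis:
h(C) = 0.25·0 + 0.25·h(C) + 0.25·1 + 0.25·h(E)
h(E) = 0.15·0 + 0.4·h(C) + 0.2·1 + 0.25·h(E)
Solving: h(C) = 0.5135, h(E) = 0.5405.
Starting from C, the probability is 0.5135.

0.5135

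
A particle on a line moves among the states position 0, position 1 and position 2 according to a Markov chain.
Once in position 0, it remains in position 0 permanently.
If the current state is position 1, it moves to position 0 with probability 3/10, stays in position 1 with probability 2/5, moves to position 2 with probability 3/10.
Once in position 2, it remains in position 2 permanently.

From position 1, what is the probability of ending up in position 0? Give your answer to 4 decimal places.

Let h(s) be the probability of absorption at position 0 starting from transient state s. Then h(position 0) = 1 and h(position 2) = 0. By first-step analysis:
h(position 1) = 0.3·1 + 0.4·h(position 1) + 0.3·0
Solving: h(position 1) = 0.5000.
Starting from position 1, the probability is 0.5000.

0.5000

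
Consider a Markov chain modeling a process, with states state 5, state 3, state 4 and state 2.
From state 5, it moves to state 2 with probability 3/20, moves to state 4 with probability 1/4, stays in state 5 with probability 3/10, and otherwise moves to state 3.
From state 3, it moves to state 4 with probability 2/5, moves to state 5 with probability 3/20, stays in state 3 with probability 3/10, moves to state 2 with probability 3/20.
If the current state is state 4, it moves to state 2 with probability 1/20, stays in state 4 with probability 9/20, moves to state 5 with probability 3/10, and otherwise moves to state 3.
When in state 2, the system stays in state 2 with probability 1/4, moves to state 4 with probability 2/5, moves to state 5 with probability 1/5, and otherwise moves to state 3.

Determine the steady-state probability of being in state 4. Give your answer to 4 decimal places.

Let the stationary distribution be π with π = πP and π_1 + π_2 + π_3 + π_4 = 1.
π_1 = 0.3·π_1 + 0.15·π_2 + 0.3·π_3 + 0.2·π_4
π_2 = 0.3·π_1 + 0.3·π_2 + 0.2·π_3 + 0.15·π_4
π_3 = 0.25·π_1 + 0.4·π_2 + 0.45·π_3 + 0.4·π_4
Solving with the normalization constraint gives π = (0.2511, 0.2432, 0.3814, 0.1243).
So the stationary probability of state 4 is 0.3814.

0.3814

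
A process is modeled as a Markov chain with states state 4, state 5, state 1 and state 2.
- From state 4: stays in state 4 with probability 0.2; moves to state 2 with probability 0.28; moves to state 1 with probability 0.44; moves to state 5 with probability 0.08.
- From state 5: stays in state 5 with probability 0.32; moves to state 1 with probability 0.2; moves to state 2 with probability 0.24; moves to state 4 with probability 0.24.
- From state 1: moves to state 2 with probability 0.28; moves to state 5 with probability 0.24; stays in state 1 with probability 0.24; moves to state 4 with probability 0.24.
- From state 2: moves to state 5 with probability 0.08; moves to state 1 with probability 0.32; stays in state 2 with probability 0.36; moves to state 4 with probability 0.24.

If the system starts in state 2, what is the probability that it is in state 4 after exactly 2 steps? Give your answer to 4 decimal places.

0.2304

Propagate the distribution vector 2 steps from state 2.
After 0 steps: (0.0000, 0.0000, 0.0000, 1.0000)
After 1 step: (0.2400, 0.0800, 0.3200, 0.3600)
After 2 steps: (0.2304, 0.1504, 0.3136, 0.3056)
P(in state 4 after 2 steps) = 0.2304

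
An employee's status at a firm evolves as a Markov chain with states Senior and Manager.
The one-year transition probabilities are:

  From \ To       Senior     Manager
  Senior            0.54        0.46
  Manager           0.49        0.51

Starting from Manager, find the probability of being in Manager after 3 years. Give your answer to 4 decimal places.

0.4843

Propagate the distribution vector 3 years from Manager.
After 0 years: (0.0000, 1.0000)
After 1 year: (0.4900, 0.5100)
After 2 years: (0.5145, 0.4855)
After 3 years: (0.5157, 0.4843)
P(in Manager after 3 years) = 0.4843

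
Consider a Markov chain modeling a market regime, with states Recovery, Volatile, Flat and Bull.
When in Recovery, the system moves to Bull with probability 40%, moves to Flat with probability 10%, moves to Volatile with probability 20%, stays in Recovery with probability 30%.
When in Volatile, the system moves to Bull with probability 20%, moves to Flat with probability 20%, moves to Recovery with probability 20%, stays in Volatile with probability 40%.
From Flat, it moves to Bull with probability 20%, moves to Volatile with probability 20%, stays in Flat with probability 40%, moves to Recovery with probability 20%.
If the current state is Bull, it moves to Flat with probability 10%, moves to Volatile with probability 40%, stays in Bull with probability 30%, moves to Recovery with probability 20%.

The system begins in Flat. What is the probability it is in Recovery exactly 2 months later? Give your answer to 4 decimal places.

0.2200

Propagate the distribution vector 2 months from Flat.
After 0 months: (0.0000, 0.0000, 1.0000, 0.0000)
After 1 month: (0.2000, 0.2000, 0.4000, 0.2000)
After 2 months: (0.2200, 0.2800, 0.2400, 0.2600)
P(in Recovery after 2 months) = 0.2200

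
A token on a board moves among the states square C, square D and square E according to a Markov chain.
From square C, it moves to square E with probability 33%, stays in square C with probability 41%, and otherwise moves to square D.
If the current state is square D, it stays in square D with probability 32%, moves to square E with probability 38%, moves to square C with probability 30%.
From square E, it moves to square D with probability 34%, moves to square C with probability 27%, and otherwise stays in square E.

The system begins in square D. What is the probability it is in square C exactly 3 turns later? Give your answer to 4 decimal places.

0.3243

Propagate the distribution vector 3 turns from square D.
After 0 turns: (0.0000, 1.0000, 0.0000)
After 1 turn: (0.3000, 0.3200, 0.3800)
After 2 turns: (0.3216, 0.3096, 0.3688)
After 3 turns: (0.3243, 0.3081, 0.3676)
P(in square C after 3 turns) = 0.3243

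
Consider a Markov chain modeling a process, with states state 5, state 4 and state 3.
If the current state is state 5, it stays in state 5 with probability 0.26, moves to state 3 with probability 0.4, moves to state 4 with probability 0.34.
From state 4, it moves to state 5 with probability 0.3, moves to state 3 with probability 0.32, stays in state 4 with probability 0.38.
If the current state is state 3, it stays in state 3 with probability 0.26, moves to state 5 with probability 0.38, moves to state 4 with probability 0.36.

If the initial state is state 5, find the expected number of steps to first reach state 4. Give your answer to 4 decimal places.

Let t(s) be the expected number of steps to first reach state 4 from state s, with t(state 4) = 0. Conditioning on the first step:
t(state 5) = 1 + 0.26·t(state 5) + 0.4·t(state 3)
t(state 3) = 1 + 0.38·t(state 5) + 0.26·t(state 3)
Solving: t(state 5) = 2.8817, t(state 3) = 2.8311.
Expected steps from state 5 to state 4: 2.8817.

2.8817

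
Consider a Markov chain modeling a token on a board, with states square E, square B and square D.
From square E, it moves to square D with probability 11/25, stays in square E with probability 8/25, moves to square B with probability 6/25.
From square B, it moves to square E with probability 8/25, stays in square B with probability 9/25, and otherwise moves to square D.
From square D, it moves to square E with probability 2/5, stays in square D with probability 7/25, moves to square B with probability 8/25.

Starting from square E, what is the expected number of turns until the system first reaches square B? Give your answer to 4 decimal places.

Let t(s) be the expected number of turns to first reach square B from state s, with t(square B) = 0. Conditioning on the first turn:
t(square E) = 1 + 0.32·t(square E) + 0.44·t(square D)
t(square D) = 1 + 0.4·t(square E) + 0.28·t(square D)
Solving: t(square E) = 3.6990, t(square D) = 3.4439.
Expected turns from square E to square B: 3.6990.

3.6990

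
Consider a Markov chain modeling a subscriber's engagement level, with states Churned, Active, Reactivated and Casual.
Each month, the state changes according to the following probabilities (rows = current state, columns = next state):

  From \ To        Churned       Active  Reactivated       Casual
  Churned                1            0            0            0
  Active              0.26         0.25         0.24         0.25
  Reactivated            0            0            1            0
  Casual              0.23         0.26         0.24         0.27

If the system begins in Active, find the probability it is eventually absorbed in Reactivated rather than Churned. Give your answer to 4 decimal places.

Let h(s) be the probability of absorption at Reactivated starting from transient state s. Then h(Reactivated) = 1 and h(Churned) = 0. By first-step analysis:
h(Active) = 0.26·0 + 0.25·h(Active) + 0.24·1 + 0.25·h(Casual)
h(Casual) = 0.23·0 + 0.26·h(Active) + 0.24·1 + 0.27·h(Casual)
Solving: h(Active) = 0.4875, h(Casual) = 0.5024.
Starting from Active, the probability is 0.4875.

0.4875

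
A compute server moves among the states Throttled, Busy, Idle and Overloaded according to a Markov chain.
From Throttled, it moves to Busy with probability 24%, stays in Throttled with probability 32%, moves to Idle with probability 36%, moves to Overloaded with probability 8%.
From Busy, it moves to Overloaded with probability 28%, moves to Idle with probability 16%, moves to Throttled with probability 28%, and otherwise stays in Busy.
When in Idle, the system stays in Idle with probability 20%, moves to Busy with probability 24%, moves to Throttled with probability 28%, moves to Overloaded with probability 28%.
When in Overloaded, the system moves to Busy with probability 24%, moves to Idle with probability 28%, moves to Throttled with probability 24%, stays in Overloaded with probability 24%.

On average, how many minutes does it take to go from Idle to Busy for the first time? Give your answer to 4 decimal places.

Let t(s) be the expected number of minutes to first reach Busy from state s, with t(Busy) = 0. Conditioning on the first minute:
t(Throttled) = 1 + 0.32·t(Throttled) + 0.36·t(Idle) + 0.08·t(Overloaded)
t(Idle) = 1 + 0.28·t(Throttled) + 0.2·t(Idle) + 0.28·t(Overloaded)
t(Overloaded) = 1 + 0.24·t(Throttled) + 0.28·t(Idle) + 0.24·t(Overloaded)
Solving: t(Throttled) = 4.1667, t(Idle) = 4.1667, t(Overloaded) = 4.1667.
Expected minutes from Idle to Busy: 4.1667.

4.1667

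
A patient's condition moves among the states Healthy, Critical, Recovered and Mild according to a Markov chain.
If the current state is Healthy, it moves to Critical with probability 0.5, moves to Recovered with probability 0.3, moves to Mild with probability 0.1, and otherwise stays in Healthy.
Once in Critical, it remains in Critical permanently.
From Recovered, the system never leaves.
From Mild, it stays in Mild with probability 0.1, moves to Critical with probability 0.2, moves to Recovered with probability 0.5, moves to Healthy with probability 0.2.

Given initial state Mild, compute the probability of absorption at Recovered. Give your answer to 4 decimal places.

Let h(s) be the probability of absorption at Recovered starting from transient state s. Then h(Recovered) = 1 and h(Critical) = 0. By first-step analysis:
h(Healthy) = 0.1·h(Healthy) + 0.5·0 + 0.3·1 + 0.1·h(Mild)
h(Mild) = 0.2·h(Healthy) + 0.2·0 + 0.5·1 + 0.1·h(Mild)
Solving: h(Healthy) = 0.4051, h(Mild) = 0.6456.
Starting from Mild, the probability is 0.6456.

0.6456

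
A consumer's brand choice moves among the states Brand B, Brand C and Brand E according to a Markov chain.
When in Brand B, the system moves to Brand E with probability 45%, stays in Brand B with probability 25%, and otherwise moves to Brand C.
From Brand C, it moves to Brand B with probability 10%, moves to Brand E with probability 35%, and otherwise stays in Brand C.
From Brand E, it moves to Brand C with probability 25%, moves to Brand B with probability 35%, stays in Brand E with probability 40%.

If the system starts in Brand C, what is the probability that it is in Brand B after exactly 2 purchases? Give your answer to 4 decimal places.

Sum over the intermediate state after 1 purchase:
P = P(Brand C→Brand B)·P(Brand B→Brand B) + P(Brand C→Brand C)·P(Brand C→Brand B) + P(Brand C→Brand E)·P(Brand E→Brand B)
  = 0.1×0.25 + 0.55×0.1 + 0.35×0.35
  = 0.0250 + 0.0550 + 0.1225 = 0.2025

0.2025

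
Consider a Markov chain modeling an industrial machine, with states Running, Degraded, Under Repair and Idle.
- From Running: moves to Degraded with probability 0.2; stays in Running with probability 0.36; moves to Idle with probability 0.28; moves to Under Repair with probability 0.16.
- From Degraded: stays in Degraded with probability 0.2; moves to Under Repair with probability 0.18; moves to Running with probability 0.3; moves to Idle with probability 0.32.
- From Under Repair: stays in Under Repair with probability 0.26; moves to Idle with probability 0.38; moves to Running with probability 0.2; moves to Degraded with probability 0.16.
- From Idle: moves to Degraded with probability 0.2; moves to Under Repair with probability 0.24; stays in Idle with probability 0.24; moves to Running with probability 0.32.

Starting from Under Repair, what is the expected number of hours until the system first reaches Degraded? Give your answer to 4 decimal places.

Let t(s) be the expected number of hours to first reach Degraded from state s, with t(Degraded) = 0. Conditioning on the first hour:
t(Running) = 1 + 0.36·t(Running) + 0.16·t(Under Repair) + 0.28·t(Idle)
t(Under Repair) = 1 + 0.2·t(Running) + 0.26·t(Under Repair) + 0.38·t(Idle)
t(Idle) = 1 + 0.32·t(Running) + 0.24·t(Under Repair) + 0.24·t(Idle)
Solving: t(Running) = 5.2121, t(Under Repair) = 5.4457, t(Idle) = 5.2301.
Expected hours from Under Repair to Degraded: 5.4457.

5.4457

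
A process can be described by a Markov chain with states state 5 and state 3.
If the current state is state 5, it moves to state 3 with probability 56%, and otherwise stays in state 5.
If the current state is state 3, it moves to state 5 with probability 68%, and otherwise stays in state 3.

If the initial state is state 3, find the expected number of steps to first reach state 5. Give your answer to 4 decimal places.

1.4706

Let t(s) be the expected number of steps to first reach state 5 from state s, with t(state 5) = 0. Conditioning on the first step:
t(state 3) = 1 + 0.32·t(state 3)
Solving: t(state 3) = 1.4706.
Expected steps from state 3 to state 5: 1.4706.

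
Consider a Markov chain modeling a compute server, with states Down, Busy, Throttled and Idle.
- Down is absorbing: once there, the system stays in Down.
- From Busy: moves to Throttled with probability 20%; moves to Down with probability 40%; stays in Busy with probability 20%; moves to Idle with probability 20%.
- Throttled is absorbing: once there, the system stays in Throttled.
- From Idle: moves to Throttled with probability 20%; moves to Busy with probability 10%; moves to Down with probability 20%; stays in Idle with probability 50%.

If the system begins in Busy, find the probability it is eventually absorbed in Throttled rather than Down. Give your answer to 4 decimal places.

Let h(s) be the probability of absorption at Throttled starting from transient state s. Then h(Throttled) = 1 and h(Down) = 0. By first-step analysis:
h(Busy) = 0.4·0 + 0.2·h(Busy) + 0.2·1 + 0.2·h(Idle)
h(Idle) = 0.2·0 + 0.1·h(Busy) + 0.2·1 + 0.5·h(Idle)
Solving: h(Busy) = 0.3684, h(Idle) = 0.4737.
Starting from Busy, the probability is 0.3684.

0.3684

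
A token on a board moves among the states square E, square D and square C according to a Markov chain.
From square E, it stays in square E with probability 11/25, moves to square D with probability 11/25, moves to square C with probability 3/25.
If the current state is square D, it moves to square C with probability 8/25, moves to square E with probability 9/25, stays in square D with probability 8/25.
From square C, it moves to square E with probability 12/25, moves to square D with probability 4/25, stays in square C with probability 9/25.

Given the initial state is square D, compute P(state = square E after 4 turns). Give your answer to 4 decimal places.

0.4234

Propagate the distribution vector 4 turns from square D.
After 0 turns: (0.0000, 1.0000, 0.0000)
After 1 turn: (0.3600, 0.3200, 0.3200)
After 2 turns: (0.4272, 0.3120, 0.2608)
After 3 turns: (0.4255, 0.3295, 0.2450)
After 4 turns: (0.4234, 0.3319, 0.2447)
P(in square E after 4 turns) = 0.4234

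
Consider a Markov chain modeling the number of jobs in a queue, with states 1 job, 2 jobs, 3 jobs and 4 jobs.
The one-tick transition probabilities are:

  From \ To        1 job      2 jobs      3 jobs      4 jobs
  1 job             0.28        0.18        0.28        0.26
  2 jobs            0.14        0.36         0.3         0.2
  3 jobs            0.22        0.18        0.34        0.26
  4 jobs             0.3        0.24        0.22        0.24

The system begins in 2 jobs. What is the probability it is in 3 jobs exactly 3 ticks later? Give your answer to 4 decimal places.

Propagate the distribution vector 3 ticks from 2 jobs.
After 0 ticks: (0.0000, 1.0000, 0.0000, 0.0000)
After 1 tick: (0.1400, 0.3600, 0.3000, 0.2000)
After 2 ticks: (0.2156, 0.2568, 0.2932, 0.2344)
After 3 ticks: (0.2311, 0.2403, 0.2887, 0.2399)
P(in 3 jobs after 3 ticks) = 0.2887

0.2887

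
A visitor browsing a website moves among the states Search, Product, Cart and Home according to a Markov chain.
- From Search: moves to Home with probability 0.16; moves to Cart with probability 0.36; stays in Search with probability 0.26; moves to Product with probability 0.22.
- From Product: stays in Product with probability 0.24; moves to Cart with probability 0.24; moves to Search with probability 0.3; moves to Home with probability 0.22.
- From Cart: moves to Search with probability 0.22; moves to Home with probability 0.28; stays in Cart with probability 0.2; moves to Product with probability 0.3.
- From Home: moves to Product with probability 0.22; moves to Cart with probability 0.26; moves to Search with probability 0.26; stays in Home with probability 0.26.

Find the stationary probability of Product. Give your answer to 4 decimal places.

Let the stationary distribution be π with π = πP and π_1 + π_2 + π_3 + π_4 = 1.
π_1 = 0.26·π_1 + 0.3·π_2 + 0.22·π_3 + 0.26·π_4
π_2 = 0.22·π_1 + 0.24·π_2 + 0.3·π_3 + 0.22·π_4
π_3 = 0.36·π_1 + 0.24·π_2 + 0.2·π_3 + 0.26·π_4
Solving with the normalization constraint gives π = (0.2592, 0.2461, 0.2651, 0.2295).
So the stationary probability of Product is 0.2461.

0.2461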